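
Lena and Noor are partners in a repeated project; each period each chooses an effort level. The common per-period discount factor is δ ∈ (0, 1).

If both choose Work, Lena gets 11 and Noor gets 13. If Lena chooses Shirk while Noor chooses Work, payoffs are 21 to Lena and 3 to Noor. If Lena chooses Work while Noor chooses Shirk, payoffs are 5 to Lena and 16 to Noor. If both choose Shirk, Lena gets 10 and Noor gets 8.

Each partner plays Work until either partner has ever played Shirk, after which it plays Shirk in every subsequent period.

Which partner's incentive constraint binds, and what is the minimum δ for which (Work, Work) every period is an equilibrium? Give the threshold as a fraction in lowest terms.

Lena; δ ≥ 10/11

For Lena: deviation gain 21−11 = 10, per-period punishment loss 11−10 = 1. IC gives δ ≥ 10/11.
For Noor: gain 3, loss 5 per period, so δ ≥ 3/8.
The tighter constraint is Lena's, so cooperation needs δ ≥ 10/11.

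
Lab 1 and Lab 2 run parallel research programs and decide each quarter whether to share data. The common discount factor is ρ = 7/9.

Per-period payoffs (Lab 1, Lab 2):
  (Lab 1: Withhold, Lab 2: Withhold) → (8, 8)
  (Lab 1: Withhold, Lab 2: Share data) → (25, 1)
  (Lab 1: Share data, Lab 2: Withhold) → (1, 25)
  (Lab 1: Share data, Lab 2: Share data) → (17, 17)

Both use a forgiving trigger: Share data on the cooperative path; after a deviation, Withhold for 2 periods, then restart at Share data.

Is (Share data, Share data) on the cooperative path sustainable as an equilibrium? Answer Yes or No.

Comparing payoff streams over the 3 periods until play realigns: cooperate → 17(1+ρ+…+ρ^2); deviate → 25 + 8(ρ+…+ρ^2).
Cooperation is sustained iff (17−8)(ρ+…+ρ^2) ≥ 25−17.
ρ+…+ρ^2 = 7/9·(1−(7/9)^2)/(1−7/9) = 1.3827, and (25−17)/(17−8) = 0.8889.
1.3827 ≥ 0.8889, so cooperation is sustainable.

Yes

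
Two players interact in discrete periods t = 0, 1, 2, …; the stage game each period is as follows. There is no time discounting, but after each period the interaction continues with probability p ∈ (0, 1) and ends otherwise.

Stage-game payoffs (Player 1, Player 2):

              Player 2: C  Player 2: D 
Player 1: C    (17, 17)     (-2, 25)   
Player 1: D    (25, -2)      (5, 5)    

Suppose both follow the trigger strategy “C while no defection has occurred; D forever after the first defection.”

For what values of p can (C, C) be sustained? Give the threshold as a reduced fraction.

Expected cooperation value is 17 + p·17 + p²·17 + … = 17/(1−p); deviation gives 25 + p·5/(1−p).
17 ≥ 25(1−p) + 5p ⇒ 20p ≥ 8 ⇒ p ≥ 8/20 = 2/5.

2/5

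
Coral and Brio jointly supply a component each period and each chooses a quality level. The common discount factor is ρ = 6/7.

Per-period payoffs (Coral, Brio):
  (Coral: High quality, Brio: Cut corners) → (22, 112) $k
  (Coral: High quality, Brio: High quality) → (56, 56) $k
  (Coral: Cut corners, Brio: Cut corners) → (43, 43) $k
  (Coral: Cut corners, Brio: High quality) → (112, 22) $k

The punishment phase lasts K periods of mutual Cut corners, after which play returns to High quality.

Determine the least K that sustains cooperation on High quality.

No profitable deviation requires (56−43)(ρ+…+ρ^K) ≥ 112−56, i.e. ρ+…+ρ^K ≥ 56/13 ≈ 4.3077.
With ρ = 6/7, the partial sums are K=1: 0.8571, K=2: 1.5918, …, K=7: 3.9605, K=8: 4.2519, K=9: 4.5016.
K = 9 is the first length at which the sum reaches 4.3077.

9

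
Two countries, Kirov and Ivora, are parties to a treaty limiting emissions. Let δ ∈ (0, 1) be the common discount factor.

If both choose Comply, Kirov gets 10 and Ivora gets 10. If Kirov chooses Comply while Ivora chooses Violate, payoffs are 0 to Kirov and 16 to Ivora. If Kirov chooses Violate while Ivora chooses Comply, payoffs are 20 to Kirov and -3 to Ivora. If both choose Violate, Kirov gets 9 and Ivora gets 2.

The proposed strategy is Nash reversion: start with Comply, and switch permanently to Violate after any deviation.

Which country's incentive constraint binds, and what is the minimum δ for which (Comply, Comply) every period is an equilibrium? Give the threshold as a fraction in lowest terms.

Kirov: cooperation gives 10 each period; deviation gives 20 once then 9 forever.
  10/(1−δ) ≥ 20 + 9δ/(1−δ) ⇒ δ ≥ 10/11.
Ivora: cooperation gives 10 each period; deviation gives 16 once then 2 forever.
  δ ≥ 6/14 = 3/7.
Both must hold, so the binding constraint is Kirov's: δ ≥ 10/11.

Kirov; δ ≥ 10/11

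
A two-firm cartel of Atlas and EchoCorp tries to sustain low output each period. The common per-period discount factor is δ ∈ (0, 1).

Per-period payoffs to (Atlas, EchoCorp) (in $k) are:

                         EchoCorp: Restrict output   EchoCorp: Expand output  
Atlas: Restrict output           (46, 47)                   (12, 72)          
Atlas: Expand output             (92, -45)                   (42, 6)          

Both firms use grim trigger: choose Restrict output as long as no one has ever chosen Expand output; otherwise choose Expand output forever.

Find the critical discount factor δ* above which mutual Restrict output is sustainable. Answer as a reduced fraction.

Atlas's threshold: (92−46)/(92−42) = 23/25.
EchoCorp's threshold: (72−47)/(72−6) = 25/66.
23/25 > 25/66, so Atlas binds and δ* = 23/25.

23/25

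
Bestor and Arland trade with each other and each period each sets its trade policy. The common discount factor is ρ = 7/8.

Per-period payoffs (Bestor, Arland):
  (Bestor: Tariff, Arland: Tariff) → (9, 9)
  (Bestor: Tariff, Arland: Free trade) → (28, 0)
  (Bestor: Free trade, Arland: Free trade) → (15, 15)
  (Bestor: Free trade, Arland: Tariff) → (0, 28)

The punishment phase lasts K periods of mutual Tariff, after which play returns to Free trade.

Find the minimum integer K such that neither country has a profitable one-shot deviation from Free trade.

No profitable deviation requires (15−9)(ρ+…+ρ^K) ≥ 28−15, i.e. ρ+…+ρ^K ≥ 13/6 ≈ 2.1667.
With ρ = 7/8, the partial sums are K=1: 0.8750, K=2: 1.6406, K=3: 2.3105.
K = 3 is the first length at which the sum reaches 2.1667.

3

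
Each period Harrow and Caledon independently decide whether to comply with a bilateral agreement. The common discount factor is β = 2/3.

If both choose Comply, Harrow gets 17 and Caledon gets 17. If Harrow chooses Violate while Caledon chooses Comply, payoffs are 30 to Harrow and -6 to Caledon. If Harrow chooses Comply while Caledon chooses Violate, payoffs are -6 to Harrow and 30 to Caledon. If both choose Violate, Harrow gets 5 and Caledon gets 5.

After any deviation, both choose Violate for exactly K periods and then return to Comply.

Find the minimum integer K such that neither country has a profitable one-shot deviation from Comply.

Need Σ_{k=1}^{K} β^k ≥ (30−17)/(17−5) = 1.0833 at β = 2/3.
At K = 1 the sum is 0.6667 < 1.0833; at K = 2 it is 1.1111 ≥ 1.0833.
So the minimum punishment length is K = 2.

2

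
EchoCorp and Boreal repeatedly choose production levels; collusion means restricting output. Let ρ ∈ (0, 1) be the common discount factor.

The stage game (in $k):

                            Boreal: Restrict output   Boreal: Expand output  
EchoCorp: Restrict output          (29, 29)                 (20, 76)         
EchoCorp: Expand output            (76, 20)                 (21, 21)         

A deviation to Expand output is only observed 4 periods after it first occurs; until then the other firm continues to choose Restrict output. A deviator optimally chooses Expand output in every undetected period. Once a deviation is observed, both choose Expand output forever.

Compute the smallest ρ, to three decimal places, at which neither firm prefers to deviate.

0.961

A deviator earns 76 for 4 periods, then 21 forever; cooperating earns 29 forever. Multiplying the IC by (1−ρ):
29 ≥ 76(1−ρ^4) + 21ρ^4, so 55·ρ^4 ≥ 47 and ρ^4 ≥ 47/55.
ρ ≥ (47/55)^(1/4) ≈ 0.961.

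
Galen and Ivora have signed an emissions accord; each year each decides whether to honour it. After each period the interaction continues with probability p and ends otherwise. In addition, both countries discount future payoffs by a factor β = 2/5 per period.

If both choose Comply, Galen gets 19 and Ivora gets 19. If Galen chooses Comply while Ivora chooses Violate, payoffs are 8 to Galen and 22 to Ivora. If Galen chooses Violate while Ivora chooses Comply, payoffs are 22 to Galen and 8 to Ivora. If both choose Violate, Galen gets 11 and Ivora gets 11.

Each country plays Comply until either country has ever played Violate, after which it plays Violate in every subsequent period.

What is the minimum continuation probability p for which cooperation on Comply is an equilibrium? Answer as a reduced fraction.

15/22

Expected continuation weight on next period's payoff is β·p = 2/5·p, which plays the role of the discount factor.
Cooperation requires 2/5·p ≥ (22−19)/(22−11) = 3/11, hence p ≥ 15/22.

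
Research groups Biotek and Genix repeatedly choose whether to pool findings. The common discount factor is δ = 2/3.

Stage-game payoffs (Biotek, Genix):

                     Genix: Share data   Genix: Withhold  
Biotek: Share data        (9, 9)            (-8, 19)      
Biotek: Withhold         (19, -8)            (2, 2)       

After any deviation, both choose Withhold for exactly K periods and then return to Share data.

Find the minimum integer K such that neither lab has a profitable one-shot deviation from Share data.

4

IC: δ(1−δ^K)/(1−δ) ≥ (19−9)/(9−2) = 10/7.
With δ = 2/3: need 1 − δ^K ≥ 10/7·(1−2/3)/(2/3), i.e. δ^K ≤ 0.2857.
Since (2/3)^3 = 0.2963 and (2/3)^4 = 0.1975, the smallest such K is 4.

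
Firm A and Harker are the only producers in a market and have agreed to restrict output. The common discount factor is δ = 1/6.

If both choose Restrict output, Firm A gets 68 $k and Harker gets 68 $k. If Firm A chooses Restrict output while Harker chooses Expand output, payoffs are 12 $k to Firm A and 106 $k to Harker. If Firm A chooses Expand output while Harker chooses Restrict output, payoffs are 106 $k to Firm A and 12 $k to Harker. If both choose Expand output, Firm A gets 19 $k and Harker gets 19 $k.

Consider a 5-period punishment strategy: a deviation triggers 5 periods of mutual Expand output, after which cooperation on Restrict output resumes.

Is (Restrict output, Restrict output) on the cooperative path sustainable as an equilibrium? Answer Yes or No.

IC: δ+…+δ^5 ≥ (106−68)/(68−19) = 38/49.
At δ = 1/6: partial sum = 0.2000 < 0.7755. Cooperation not sustainable.

No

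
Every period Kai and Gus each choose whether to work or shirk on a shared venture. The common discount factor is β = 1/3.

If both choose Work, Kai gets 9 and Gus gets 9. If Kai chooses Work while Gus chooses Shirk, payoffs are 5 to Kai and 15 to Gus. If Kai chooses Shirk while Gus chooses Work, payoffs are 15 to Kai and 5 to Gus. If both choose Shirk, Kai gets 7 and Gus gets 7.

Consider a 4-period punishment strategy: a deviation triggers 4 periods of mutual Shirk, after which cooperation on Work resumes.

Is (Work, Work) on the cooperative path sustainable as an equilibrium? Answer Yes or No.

Comparing payoff streams over the 5 periods until play realigns: cooperate → 9(1+β+…+β^4); deviate → 15 + 7(β+…+β^4).
Cooperation is sustained iff (9−7)(β+…+β^4) ≥ 15−9.
β+…+β^4 = 1/3·(1−(1/3)^4)/(1−1/3) = 0.4938, and (15−9)/(9−7) = 3.0000.
0.4938 < 3.0000, so cooperation is not sustainable.

No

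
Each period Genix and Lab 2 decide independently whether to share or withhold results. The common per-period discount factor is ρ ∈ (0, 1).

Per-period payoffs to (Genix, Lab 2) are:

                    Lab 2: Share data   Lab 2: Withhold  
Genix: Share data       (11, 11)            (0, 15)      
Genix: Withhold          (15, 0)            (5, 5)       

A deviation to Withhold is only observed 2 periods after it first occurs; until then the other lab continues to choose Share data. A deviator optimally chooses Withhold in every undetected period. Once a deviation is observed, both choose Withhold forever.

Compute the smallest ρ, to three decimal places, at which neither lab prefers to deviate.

Deviating for the 2 undetected periods gains 15−11 = 4 per period over cooperation, then loses 11−5 = 6 per period forever once punishment starts.
Gain: 4(1 + ρ + … + ρ^1); loss: 6·ρ^2/(1−ρ).
No profitable deviation ⇔ 4(1−ρ^2) ≤ 6·ρ^2, i.e. ρ^2 ≥ 4/(4+6) = 2/5.
Hence ρ ≥ (2/5)^(1/2) ≈ 0.632.

0.632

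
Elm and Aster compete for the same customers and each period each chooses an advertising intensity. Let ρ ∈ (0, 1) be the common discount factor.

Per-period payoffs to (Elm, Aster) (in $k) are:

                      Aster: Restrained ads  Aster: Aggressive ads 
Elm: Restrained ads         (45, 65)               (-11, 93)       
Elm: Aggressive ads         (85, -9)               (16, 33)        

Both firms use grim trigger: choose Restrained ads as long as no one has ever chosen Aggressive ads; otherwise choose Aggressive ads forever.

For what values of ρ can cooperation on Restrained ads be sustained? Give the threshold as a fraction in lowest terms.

40/69

For Elm: deviation gain 85−45 = 40, per-period punishment loss 45−16 = 29. IC gives ρ ≥ 40/69.
For Aster: gain 28, loss 32 per period, so ρ ≥ 28/60 = 7/15.
The tighter constraint is Elm's, so cooperation needs ρ ≥ 40/69.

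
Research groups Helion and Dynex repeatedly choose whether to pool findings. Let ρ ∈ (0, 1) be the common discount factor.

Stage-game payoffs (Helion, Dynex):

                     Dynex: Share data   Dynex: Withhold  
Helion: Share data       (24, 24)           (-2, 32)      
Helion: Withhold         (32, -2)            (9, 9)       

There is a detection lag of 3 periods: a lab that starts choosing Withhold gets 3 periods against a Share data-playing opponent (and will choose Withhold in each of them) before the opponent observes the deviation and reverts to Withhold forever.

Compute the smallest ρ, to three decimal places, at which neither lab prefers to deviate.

A deviator earns 32 for 3 periods, then 9 forever; cooperating earns 24 forever. Multiplying the IC by (1−ρ):
24 ≥ 32(1−ρ^3) + 9ρ^3, so 23·ρ^3 ≥ 8 and ρ^3 ≥ 8/23.
ρ ≥ (8/23)^(1/3) ≈ 0.703.

0.703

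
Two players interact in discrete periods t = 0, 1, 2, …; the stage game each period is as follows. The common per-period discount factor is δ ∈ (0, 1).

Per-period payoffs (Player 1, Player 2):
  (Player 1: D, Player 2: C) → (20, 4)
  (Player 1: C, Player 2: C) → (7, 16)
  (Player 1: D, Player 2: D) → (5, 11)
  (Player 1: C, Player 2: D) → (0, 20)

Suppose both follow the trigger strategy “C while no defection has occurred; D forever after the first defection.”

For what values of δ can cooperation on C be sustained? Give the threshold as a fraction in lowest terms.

Player 1's threshold: (20−7)/(20−5) = 13/15.
Player 2's threshold: (20−16)/(20−11) = 4/9.
13/15 > 4/9, so Player 1 binds and δ* = 13/15.

13/15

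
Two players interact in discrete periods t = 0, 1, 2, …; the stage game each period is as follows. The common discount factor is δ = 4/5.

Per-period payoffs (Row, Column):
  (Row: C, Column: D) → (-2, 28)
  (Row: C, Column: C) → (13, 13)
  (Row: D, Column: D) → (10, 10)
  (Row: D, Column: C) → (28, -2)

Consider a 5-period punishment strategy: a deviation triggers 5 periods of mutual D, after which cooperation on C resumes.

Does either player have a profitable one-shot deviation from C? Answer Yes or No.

A one-shot deviation gives 28 now, then 10 for 5 periods, then back to 13.
Gain from deviating: (28−13) today; loss: (13−10) in each of the next 5 periods.
No-deviation condition: (13−10)(δ+…+δ^5) ≥ 28−13, i.e. δ+…+δ^5 ≥ 5.
At δ = 4/5: δ+…+δ^5 = 2.6893 < 5.0000.
So cooperation is not sustainable.

Yes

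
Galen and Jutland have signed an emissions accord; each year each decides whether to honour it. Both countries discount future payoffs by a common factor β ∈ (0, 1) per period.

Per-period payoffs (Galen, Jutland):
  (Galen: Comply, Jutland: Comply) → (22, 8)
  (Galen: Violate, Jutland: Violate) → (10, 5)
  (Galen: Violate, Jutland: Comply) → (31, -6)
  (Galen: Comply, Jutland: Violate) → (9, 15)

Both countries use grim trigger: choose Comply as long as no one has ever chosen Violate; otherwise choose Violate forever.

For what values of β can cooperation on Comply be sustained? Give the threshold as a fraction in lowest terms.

7/10

For Galen: deviation gain 31−22 = 9, per-period punishment loss 22−10 = 12. IC gives β ≥ 9/21 = 3/7.
For Jutland: gain 7, loss 3 per period, so β ≥ 7/10.
The tighter constraint is Jutland's, so cooperation needs β ≥ 7/10.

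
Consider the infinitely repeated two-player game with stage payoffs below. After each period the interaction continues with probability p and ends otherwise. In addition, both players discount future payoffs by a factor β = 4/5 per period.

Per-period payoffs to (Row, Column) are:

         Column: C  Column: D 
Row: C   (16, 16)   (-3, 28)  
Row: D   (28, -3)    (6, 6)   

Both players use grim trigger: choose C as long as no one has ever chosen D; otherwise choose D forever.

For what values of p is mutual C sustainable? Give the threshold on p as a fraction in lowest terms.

15/22

With continuation probability p and discount β, the effective per-period discount factor is βp.
Grim-trigger IC: βp ≥ (28−16)/(28−6) = 6/11.
So p ≥ (6/11)/(4/5) = 15/22.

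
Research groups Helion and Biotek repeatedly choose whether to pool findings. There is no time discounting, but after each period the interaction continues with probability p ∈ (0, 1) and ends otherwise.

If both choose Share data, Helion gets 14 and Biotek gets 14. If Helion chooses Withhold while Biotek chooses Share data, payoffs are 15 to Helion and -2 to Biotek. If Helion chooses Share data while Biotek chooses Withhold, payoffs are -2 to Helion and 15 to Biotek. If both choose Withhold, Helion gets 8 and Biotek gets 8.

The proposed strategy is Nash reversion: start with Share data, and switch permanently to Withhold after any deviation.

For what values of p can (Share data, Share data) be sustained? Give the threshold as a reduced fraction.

1/7

Expected cooperation value is 14 + p·14 + p²·14 + … = 14/(1−p); deviation gives 15 + p·8/(1−p).
14 ≥ 15(1−p) + 8p ⇒ 7p ≥ 1 ⇒ p ≥ 1/7.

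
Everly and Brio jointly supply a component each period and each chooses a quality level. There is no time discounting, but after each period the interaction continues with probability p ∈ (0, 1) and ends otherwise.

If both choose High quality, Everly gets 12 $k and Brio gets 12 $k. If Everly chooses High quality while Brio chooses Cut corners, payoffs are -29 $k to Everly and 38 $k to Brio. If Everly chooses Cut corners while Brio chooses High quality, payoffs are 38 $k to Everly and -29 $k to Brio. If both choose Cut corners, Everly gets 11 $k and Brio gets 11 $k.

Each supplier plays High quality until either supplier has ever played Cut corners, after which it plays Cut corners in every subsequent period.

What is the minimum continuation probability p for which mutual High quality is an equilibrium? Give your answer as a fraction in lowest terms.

With no time discounting, the continuation probability p plays the role of the discount factor.
Grim-trigger IC: 12/(1−p) ≥ 38 + 11p/(1−p) ⇒ p ≥ (38−12)/(38−11) = 26/27.

26/27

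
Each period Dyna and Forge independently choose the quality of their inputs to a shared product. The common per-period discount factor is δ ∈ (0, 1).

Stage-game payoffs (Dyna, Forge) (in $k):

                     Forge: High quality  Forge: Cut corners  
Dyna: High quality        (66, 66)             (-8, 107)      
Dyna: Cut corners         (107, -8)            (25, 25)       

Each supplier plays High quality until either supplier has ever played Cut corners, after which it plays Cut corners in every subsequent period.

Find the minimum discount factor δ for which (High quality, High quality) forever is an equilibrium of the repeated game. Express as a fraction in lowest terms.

1/2

Under grim trigger the critical discount factor is (T−C)/(T−P) with T = 107, C = 66, P = 25.
δ* = (107−66)/(107−25) = 41/82 = 1/2.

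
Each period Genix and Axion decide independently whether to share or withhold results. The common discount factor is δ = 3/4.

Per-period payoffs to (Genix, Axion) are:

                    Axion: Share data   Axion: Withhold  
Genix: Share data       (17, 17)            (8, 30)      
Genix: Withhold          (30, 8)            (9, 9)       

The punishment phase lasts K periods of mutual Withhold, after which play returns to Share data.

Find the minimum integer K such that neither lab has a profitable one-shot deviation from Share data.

IC: δ(1−δ^K)/(1−δ) ≥ (30−17)/(17−9) = 13/8.
With δ = 3/4: need 1 − δ^K ≥ 13/8·(1−3/4)/(3/4), i.e. δ^K ≤ 0.4583.
Since (3/4)^2 = 0.5625 and (3/4)^3 = 0.4219, the smallest such K is 3.

3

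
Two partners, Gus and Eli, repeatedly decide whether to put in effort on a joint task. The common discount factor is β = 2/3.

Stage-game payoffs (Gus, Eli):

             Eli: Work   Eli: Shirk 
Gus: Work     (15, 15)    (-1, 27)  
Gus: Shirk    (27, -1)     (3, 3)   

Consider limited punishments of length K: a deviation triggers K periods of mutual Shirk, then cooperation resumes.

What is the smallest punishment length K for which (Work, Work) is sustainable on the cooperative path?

No profitable deviation requires (15−3)(β+…+β^K) ≥ 27−15, i.e. β+…+β^K ≥ 1 ≈ 1.0000.
With β = 2/3, the partial sums are K=1: 0.6667, K=2: 1.1111.
K = 2 is the first length at which the sum reaches 1.0000.

2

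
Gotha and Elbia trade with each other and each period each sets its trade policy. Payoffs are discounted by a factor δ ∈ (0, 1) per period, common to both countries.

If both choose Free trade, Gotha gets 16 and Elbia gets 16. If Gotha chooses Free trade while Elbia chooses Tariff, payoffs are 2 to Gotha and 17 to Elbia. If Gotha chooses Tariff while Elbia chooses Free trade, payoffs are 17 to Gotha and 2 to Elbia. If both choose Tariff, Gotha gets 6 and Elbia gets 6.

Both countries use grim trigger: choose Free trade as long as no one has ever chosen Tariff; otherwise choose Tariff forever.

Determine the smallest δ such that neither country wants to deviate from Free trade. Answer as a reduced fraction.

One-period gain from deviating is 17 − 16 = 1. The loss is 16 − 6 = 10 in every subsequent period, with present value 10·δ/(1−δ).
Deviation is unprofitable when 10·δ/(1−δ) ≥ 1, i.e. δ/(1−δ) ≥ 1/10.
Equivalently δ ≥ 1/(1+10) = 1/11.

1/11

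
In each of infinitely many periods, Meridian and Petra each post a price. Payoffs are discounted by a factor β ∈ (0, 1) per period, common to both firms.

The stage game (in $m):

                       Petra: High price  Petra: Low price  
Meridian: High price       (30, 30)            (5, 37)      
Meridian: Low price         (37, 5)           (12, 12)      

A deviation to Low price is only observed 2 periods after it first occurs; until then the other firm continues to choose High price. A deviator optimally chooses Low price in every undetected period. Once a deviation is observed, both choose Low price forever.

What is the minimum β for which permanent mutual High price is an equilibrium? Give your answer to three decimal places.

0.529

Deviating for the 2 undetected periods gains 37−30 = 7 per period over cooperation, then loses 30−12 = 18 per period forever once punishment starts.
Gain: 7(1 + β + … + β^1); loss: 18·β^2/(1−β).
No profitable deviation ⇔ 7(1−β^2) ≤ 18·β^2, i.e. β^2 ≥ 7/(7+18) = 7/25.
Hence β ≥ (7/25)^(1/2) ≈ 0.529.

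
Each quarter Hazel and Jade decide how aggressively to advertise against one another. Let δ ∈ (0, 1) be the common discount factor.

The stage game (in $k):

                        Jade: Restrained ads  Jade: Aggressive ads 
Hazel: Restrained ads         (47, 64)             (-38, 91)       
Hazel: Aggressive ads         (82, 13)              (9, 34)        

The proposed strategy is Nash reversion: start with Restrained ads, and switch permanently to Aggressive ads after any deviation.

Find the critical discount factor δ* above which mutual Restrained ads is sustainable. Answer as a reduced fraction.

For Hazel: deviation gain 82−47 = 35, per-period punishment loss 47−9 = 38. IC gives δ ≥ 35/73.
For Jade: gain 27, loss 30 per period, so δ ≥ 27/57 = 9/19.
The tighter constraint is Hazel's, so cooperation needs δ ≥ 35/73.

35/73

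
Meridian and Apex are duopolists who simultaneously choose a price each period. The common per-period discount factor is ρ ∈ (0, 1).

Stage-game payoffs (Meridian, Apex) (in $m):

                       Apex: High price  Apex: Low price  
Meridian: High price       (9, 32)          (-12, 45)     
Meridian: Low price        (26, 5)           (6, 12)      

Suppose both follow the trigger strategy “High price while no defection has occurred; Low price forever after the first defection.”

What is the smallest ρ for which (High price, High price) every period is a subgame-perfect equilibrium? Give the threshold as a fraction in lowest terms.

17/20

Meridian: cooperation gives 9 each period; deviation gives 26 once then 6 forever.
  9/(1−ρ) ≥ 26 + 6ρ/(1−ρ) ⇒ ρ ≥ 17/20.
Apex: cooperation gives 32 each period; deviation gives 45 once then 12 forever.
  ρ ≥ 13/33.
Both must hold, so the binding constraint is Meridian's: ρ ≥ 17/20.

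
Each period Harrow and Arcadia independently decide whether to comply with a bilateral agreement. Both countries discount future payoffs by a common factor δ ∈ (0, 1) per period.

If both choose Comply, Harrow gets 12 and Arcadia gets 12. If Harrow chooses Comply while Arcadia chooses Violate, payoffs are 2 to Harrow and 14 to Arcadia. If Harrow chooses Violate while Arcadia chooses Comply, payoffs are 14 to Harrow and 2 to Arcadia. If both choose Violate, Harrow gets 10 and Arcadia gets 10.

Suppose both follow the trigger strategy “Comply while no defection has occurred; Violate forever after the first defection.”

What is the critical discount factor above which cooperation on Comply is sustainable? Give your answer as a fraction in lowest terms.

1/2

Under grim trigger the critical discount factor is (T−C)/(T−P) with T = 14, C = 12, P = 10.
δ* = (14−12)/(14−10) = 2/4 = 1/2.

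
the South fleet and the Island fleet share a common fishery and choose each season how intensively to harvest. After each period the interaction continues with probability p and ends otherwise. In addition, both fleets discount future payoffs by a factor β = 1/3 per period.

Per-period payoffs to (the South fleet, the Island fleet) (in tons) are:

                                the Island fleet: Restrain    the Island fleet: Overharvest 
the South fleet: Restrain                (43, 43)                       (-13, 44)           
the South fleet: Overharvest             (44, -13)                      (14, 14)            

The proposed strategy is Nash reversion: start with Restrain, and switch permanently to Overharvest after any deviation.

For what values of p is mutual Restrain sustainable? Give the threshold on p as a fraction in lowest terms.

1/10

Expected continuation weight on next period's payoff is β·p = 1/3·p, which plays the role of the discount factor.
Cooperation requires 1/3·p ≥ (44−43)/(44−14) = 1/30, hence p ≥ 1/10.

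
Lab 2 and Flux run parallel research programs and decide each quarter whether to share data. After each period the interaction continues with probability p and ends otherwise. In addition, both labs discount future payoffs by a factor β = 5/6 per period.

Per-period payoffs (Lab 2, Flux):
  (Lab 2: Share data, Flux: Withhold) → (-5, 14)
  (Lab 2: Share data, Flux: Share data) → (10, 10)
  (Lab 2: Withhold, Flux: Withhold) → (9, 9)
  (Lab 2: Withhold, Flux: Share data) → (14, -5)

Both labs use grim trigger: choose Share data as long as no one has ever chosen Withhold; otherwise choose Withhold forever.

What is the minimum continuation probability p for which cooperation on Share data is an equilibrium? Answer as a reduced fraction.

Expected continuation weight on next period's payoff is β·p = 5/6·p, which plays the role of the discount factor.
Cooperation requires 5/6·p ≥ (14−10)/(14−9) = 4/5, hence p ≥ 24/25.

24/25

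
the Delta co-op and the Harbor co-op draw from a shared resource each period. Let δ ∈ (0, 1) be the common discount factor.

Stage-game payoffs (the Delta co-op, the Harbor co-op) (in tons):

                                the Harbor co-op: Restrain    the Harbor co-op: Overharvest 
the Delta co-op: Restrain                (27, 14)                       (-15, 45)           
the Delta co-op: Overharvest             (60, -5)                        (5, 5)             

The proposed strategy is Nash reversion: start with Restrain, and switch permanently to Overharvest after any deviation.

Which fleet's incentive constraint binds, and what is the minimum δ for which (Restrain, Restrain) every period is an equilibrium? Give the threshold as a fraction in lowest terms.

the Harbor co-op; δ ≥ 31/40

the Delta co-op's threshold: (60−27)/(60−5) = 3/5.
the Harbor co-op's threshold: (45−14)/(45−5) = 31/40.
3/5 < 31/40, so the Harbor co-op binds and δ* = 31/40.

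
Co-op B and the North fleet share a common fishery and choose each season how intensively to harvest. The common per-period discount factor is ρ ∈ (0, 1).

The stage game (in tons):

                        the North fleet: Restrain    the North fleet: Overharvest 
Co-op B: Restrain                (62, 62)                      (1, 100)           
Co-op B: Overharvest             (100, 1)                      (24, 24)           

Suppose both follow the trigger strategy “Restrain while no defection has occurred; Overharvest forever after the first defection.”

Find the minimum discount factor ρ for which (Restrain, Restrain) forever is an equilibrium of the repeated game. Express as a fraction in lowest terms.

Cooperation forever yields 62 each period: 62/(1−ρ).
Deviating yields 100 once, then 24 forever: 100 + 24ρ/(1−ρ).
No profitable deviation requires 62/(1−ρ) ≥ 100 + 24ρ/(1−ρ).
Multiplying by (1−ρ): 62 ≥ 100(1−ρ) + 24ρ = 100 − 76ρ.
So 76ρ ≥ 38, i.e. ρ ≥ 38/76 = 1/2.

1/2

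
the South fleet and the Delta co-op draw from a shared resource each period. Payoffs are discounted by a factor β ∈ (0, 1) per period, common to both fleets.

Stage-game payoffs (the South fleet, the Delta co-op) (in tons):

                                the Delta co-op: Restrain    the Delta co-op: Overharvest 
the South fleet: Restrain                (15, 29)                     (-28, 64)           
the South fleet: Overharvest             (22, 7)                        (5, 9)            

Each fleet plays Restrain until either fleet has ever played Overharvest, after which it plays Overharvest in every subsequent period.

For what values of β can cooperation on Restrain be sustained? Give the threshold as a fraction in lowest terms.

7/11

For the South fleet: deviation gain 22−15 = 7, per-period punishment loss 15−5 = 10. IC gives β ≥ 7/17.
For the Delta co-op: gain 35, loss 20 per period, so β ≥ 35/55 = 7/11.
The tighter constraint is the Delta co-op's, so cooperation needs β ≥ 7/11.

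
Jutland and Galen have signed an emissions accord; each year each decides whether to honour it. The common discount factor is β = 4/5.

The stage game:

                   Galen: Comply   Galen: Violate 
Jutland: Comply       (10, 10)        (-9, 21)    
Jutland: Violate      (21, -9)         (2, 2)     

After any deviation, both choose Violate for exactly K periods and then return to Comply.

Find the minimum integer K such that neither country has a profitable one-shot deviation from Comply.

2

Need Σ_{k=1}^{K} β^k ≥ (21−10)/(10−2) = 1.3750 at β = 4/5.
At K = 1 the sum is 0.8000 < 1.3750; at K = 2 it is 1.4400 ≥ 1.3750.
So the minimum punishment length is K = 2.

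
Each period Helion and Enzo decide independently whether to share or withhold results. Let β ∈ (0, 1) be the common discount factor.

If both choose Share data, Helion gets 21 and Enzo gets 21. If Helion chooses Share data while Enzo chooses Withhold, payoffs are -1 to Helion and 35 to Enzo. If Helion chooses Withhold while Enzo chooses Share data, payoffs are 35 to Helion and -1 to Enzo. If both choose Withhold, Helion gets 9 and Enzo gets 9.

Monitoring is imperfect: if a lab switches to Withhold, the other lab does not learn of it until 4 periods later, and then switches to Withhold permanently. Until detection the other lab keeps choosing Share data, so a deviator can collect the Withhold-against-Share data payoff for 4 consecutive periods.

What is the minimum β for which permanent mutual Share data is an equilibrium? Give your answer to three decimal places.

0.857

The best deviation is to choose Withhold for all 4 undetected periods, earning 35 each, then 9 forever once detected.
Deviation value: 35(1−β^4)/(1−β) + 9β^4/(1−β); cooperation value: 21/(1−β).
IC: 21 ≥ 35(1−β^4) + 9β^4 = 35 − 26β^4.
So β^4 ≥ 14/26 = 7/13, giving β ≥ (7/13)^(1/4) ≈ 0.857.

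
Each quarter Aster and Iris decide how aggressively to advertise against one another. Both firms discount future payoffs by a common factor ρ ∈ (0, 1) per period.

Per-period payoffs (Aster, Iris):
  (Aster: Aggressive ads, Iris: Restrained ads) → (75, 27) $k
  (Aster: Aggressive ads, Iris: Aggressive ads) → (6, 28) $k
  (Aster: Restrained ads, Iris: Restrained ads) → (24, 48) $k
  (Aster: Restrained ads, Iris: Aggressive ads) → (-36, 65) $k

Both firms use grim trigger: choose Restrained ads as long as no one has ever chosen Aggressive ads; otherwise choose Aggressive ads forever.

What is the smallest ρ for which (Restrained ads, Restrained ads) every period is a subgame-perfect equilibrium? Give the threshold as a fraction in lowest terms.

For Aster: deviation gain 75−24 = 51, per-period punishment loss 24−6 = 18. IC gives ρ ≥ 51/69 = 17/23.
For Iris: gain 17, loss 20 per period, so ρ ≥ 17/37.
The tighter constraint is Aster's, so cooperation needs ρ ≥ 17/23.

17/23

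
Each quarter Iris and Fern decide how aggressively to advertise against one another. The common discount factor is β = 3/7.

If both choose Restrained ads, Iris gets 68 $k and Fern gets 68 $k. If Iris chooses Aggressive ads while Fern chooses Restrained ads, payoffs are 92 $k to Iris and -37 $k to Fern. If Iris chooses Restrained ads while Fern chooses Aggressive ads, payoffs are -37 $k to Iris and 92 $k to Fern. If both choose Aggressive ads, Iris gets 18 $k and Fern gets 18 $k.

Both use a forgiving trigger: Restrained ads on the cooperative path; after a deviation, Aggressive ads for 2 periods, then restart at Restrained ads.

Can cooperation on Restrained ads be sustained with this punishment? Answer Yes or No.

Yes

A one-shot deviation gives 92 now, then 18 for 2 periods, then back to 68.
Gain from deviating: (92−68) today; loss: (68−18) in each of the next 2 periods.
No-deviation condition: (68−18)(β+…+β^2) ≥ 92−68, i.e. β+…+β^2 ≥ 12/25.
At β = 3/7: β+…+β^2 = 0.6122 ≥ 0.4800.
So cooperation is sustainable.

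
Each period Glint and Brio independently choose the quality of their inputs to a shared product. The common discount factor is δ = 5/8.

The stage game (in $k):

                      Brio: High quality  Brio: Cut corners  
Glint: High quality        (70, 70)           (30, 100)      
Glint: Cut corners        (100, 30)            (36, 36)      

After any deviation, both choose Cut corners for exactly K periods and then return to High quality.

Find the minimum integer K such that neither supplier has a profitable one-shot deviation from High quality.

2

IC: δ(1−δ^K)/(1−δ) ≥ (100−70)/(70−36) = 15/17.
With δ = 5/8: need 1 − δ^K ≥ 15/17·(1−5/8)/(5/8), i.e. δ^K ≤ 0.4706.
Since (5/8)^1 = 0.6250 and (5/8)^2 = 0.3906, the smallest such K is 2.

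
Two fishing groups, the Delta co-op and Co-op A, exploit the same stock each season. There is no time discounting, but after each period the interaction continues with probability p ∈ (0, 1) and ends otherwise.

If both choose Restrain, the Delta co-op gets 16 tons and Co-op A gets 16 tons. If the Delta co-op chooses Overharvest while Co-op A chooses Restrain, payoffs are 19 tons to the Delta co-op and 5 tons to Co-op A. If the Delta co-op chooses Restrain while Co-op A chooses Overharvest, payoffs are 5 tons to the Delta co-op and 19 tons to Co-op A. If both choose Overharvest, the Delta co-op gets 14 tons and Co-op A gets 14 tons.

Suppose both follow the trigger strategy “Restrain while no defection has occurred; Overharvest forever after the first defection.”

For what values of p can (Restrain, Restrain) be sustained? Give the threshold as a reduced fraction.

3/5

Expected cooperation value is 16 + p·16 + p²·16 + … = 16/(1−p); deviation gives 19 + p·14/(1−p).
16 ≥ 19(1−p) + 14p ⇒ 5p ≥ 3 ⇒ p ≥ 3/5.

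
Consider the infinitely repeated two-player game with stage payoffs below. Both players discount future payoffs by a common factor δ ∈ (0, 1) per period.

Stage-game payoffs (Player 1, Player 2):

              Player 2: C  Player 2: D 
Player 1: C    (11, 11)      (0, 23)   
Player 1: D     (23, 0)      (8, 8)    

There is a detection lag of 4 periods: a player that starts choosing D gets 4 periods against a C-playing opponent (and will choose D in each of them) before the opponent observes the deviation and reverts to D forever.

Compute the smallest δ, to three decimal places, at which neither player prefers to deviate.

0.946

A deviator earns 23 for 4 periods, then 8 forever; cooperating earns 11 forever. Multiplying the IC by (1−δ):
11 ≥ 23(1−δ^4) + 8δ^4, so 15·δ^4 ≥ 12 and δ^4 ≥ 4/5.
δ ≥ (4/5)^(1/4) ≈ 0.946.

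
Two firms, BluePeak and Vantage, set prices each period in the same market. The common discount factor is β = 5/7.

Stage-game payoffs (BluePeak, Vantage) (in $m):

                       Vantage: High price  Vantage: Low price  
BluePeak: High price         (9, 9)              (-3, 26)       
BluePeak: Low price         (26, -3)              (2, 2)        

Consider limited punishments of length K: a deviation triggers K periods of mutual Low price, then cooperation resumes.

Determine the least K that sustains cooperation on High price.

No profitable deviation requires (9−2)(β+…+β^K) ≥ 26−9, i.e. β+…+β^K ≥ 17/7 ≈ 2.4286.
With β = 5/7, the partial sums are K=1: 0.7143, K=2: 1.2245, …, K=9: 2.3790, K=10: 2.4136, K=11: 2.4383.
K = 11 is the first length at which the sum reaches 2.4286.

11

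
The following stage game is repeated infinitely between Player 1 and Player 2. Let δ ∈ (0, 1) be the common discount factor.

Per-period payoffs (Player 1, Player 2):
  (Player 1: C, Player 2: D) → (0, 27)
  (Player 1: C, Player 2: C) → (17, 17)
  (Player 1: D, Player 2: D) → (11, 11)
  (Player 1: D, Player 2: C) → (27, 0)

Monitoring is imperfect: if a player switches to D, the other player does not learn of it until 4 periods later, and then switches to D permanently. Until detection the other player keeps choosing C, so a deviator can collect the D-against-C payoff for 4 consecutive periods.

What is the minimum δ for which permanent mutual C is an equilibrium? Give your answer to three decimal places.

A deviator earns 27 for 4 periods, then 11 forever; cooperating earns 17 forever. Multiplying the IC by (1−δ):
17 ≥ 27(1−δ^4) + 11δ^4, so 16·δ^4 ≥ 10 and δ^4 ≥ 5/8.
δ ≥ (5/8)^(1/4) ≈ 0.889.

0.889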